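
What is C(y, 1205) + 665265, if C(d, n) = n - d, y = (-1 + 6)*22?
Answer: 666360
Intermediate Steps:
y = 110 (y = 5*22 = 110)
C(y, 1205) + 665265 = (1205 - 1*110) + 665265 = (1205 - 110) + 665265 = 1095 + 665265 = 666360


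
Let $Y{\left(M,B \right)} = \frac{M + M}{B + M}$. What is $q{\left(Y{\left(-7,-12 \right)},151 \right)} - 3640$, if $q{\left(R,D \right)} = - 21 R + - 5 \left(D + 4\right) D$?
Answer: $- \frac{2292929}{19} \approx -1.2068 \cdot 10^{5}$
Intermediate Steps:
$Y{\left(M,B \right)} = \frac{2 M}{B + M}$
$q{\left(R,D \right)} = - 21 R + D \left(-20 - 5 D\right)$ ($q{\left(R,D \right)} = - 21 R + - 5 \left(4 + D\right) D = - 21 R + \left(-20 - 5 D\right) D = - 21 R + D \left(-20 - 5 D\right)$)
$q{\left(Y{\left(-7,-12 \right)},151 \right)} - 3640 = \left(- 21 \cdot 2 \left(-7\right) \frac{1}{-12 - 7} - 3020 - 5 \cdot 151^{2}\right) - 3640 = \left(- 21 \cdot 2 \left(-7\right) \frac{1}{-19} - 3020 - 114005\right) - 3640 = \left(- 21 \cdot 2 \left(-7\right) \left(- \frac{1}{19}\right) - 3020 - 114005\right) - 3640 = \left(\left(-21\right) \frac{14}{19} - 3020 - 114005\right) - 3640 = \left(- \frac{294}{19} - 3020 - 114005\right) - 3640 = - \frac{2223769}{19} - 3640 = - \frac{2292929}{19}$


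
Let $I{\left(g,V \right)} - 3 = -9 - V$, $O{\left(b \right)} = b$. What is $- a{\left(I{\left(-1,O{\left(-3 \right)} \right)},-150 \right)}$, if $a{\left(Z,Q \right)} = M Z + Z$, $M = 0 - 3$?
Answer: $-6$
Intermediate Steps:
$M = -3$
$I{\left(g,V \right)} = -6 - V$ ($I{\left(g,V \right)} = 3 - \left(9 + V\right) = -6 - V$)
$a{\left(Z,Q \right)} = - 2 Z$ ($a{\left(Z,Q \right)} = - 3 Z + Z = - 2 Z$)
$- a{\left(I{\left(-1,O{\left(-3 \right)} \right)},-150 \right)} = - \left(-2\right) \left(-6 - -3\right) = - \left(-2\right) \left(-6 + 3\right) = - \left(-2\right) \left(-3\right) = \left(-1\right) 6 = -6$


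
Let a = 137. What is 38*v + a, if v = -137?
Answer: -5069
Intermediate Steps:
38*v + a = 38*(-137) + 137 = -5206 + 137 = -5069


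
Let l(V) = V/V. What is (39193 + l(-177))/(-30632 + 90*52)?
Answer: -19597/12976 ≈ -1.5103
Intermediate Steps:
l(V) = 1
(39193 + l(-177))/(-30632 + 90*52) = (39193 + 1)/(-30632 + 90*52) = 39194/(-30632 + 4680) = 39194/(-25952) = 39194*(-1/25952) = -19597/12976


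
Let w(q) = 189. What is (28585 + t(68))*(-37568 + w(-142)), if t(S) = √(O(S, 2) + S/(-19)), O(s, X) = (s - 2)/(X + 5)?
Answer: -1068478715 - 37379*√103474/133 ≈ -1.0686e+9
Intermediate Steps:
O(s, X) = (-2 + s)/(5 + X)
t(S) = √(-2/7 + 12*S/133) (t(S) = √((-2 + S)/(5 + 2) + S/(-19)) = √((-2 + S)/7 + S*(-1/19)) = √((-2 + S)/7 - S/19) = √((-2/7 + S/7) - S/19) = √(-2/7 + 12*S/133))
(28585 + t(68))*(-37568 + w(-142)) = (28585 + √(-5054 + 1596*68)/133)*(-37568 + 189) = (28585 + √(-5054 + 108528)/133)*(-37379) = (28585 + √103474/133)*(-37379) = -1068478715 - 37379*√103474/133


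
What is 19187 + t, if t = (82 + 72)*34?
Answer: 24423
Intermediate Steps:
t = 5236 (t = 154*34 = 5236)
19187 + t = 19187 + 5236 = 24423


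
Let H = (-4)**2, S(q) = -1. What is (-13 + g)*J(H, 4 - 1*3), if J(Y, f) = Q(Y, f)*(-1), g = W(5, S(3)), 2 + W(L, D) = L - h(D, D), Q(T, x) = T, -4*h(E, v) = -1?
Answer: 164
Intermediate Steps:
h(E, v) = 1/4 (h(E, v) = -1/4*(-1) = 1/4)
H = 16
W(L, D) = -9/4 + L (W(L, D) = -2 + (L - 1*1/4) = -2 + (L - 1/4) = -2 + (-1/4 + L) = -9/4 + L)
g = 11/4 (g = -9/4 + 5 = 11/4 ≈ 2.7500)
J(Y, f) = -Y (J(Y, f) = Y*(-1) = -Y)
(-13 + g)*J(H, 4 - 1*3) = (-13 + 11/4)*(-1*16) = -41/4*(-16) = 164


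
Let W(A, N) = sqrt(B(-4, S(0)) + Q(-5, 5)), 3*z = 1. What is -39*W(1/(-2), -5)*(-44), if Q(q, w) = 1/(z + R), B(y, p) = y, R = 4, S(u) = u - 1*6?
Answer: 924*I*sqrt(13) ≈ 3331.5*I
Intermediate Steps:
S(u) = -6 + u (S(u) = u - 6 = -6 + u)
z = 1/3 (z = (1/3)*1 = 1/3 ≈ 0.33333)
Q(q, w) = 3/13 (Q(q, w) = 1/(1/3 + 4) = 1/(13/3) = 3/13)
W(A, N) = 7*I*sqrt(13)/13 (W(A, N) = sqrt(-4 + 3/13) = sqrt(-49/13) = 7*I*sqrt(13)/13)
-39*W(1/(-2), -5)*(-44) = -21*I*sqrt(13)*(-44) = 924*I*sqrt(13)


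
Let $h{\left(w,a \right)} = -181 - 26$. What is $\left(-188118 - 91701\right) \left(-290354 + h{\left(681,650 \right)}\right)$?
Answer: $81304488459$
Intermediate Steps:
$h{\left(w,a \right)} = -207$ ($h{\left(w,a \right)} = -181 - 26 = -207$)
$\left(-188118 - 91701\right) \left(-290354 + h{\left(681,650 \right)}\right) = \left(-188118 - 91701\right) \left(-290354 - 207\right) = \left(-279819\right) \left(-290561\right) = 81304488459$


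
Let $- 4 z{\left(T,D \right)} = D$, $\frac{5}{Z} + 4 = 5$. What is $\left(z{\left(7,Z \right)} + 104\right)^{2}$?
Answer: $\frac{168921}{16} \approx 10558.0$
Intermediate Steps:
$Z = 5$ ($Z = \frac{5}{-4 + 5} = \frac{5}{1} = 5 \cdot 1 = 5$)
$z{\left(T,D \right)} = - \frac{D}{4}$
$\left(z{\left(7,Z \right)} + 104\right)^{2} = \left(\left(- \frac{1}{4}\right) 5 + 104\right)^{2} = \left(- \frac{5}{4} + 104\right)^{2} = \left(\frac{411}{4}\right)^{2} = \frac{168921}{16}$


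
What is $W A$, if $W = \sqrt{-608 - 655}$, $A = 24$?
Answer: $24 i \sqrt{1263} \approx 852.93 i$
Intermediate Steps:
$W = i \sqrt{1263}$ ($W = \sqrt{-1263} = i \sqrt{1263} \approx 35.539 i$)
$W A = i \sqrt{1263} \cdot 24 = 24 i \sqrt{1263}$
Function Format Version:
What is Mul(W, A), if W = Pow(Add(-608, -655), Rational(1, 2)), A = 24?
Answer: Mul(24, I, Pow(1263, Rational(1, 2))) ≈ Mul(852.93, I)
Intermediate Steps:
W = Mul(I, Pow(1263, Rational(1, 2))) (W = Pow(-1263, Rational(1, 2)) = Mul(I, Pow(1263, Rational(1, 2))) ≈ Mul(35.539, I))
Mul(W, A) = Mul(Mul(I, Pow(1263, Rational(1, 2))), 24) = Mul(24, I, Pow(1263, Rational(1, 2)))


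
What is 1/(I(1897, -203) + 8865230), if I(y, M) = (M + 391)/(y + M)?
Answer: 847/7508849904 ≈ 1.1280e-7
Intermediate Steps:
I(y, M) = (391 + M)/(M + y)
1/(I(1897, -203) + 8865230) = 1/((391 - 203)/(-203 + 1897) + 8865230) = 1/(188/1694 + 8865230) = 1/((1/1694)*188 + 8865230) = 1/(94/847 + 8865230) = 1/(7508849904/847) = 847/7508849904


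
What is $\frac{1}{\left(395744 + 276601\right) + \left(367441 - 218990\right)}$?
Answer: $\frac{1}{820796} \approx 1.2183 \cdot 10^{-6}$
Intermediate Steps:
$\frac{1}{\left(395744 + 276601\right) + \left(367441 - 218990\right)} = \frac{1}{672345 + 148451} = \frac{1}{820796}$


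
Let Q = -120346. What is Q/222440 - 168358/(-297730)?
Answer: 80946947/3311353060 ≈ 0.024445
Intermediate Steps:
Q/222440 - 168358/(-297730) = -120346/222440 - 168358/(-297730) = -120346*1/222440 - 168358*(-1/297730) = -60173/111220 + 84179/148865 = 80946947/3311353060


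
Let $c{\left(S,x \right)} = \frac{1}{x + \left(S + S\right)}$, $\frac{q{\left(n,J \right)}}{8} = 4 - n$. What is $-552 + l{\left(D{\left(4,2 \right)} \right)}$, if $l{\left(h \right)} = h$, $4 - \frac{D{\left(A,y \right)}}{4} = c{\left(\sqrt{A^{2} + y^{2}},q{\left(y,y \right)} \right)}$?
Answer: $- \frac{5900}{11} + \frac{\sqrt{5}}{11} \approx -536.16$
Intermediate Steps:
$q{\left(n,J \right)} = 32 - 8 n$ ($q{\left(n,J \right)} = 8 \left(4 - n\right) = 32 - 8 n$)
$c{\left(S,x \right)} = \frac{1}{x + 2 S}$
$D{\left(A,y \right)} = 16 - \frac{4}{32 - 8 y + 2 \sqrt{A^{2} + y^{2}}}$ ($D{\left(A,y \right)} = 16 - \frac{4}{\left(32 - 8 y\right) + 2 \sqrt{A^{2} + y^{2}}} = 16 - \frac{4}{32 - 8 y + 2 \sqrt{A^{2} + y^{2}}}$)
$-552 + l{\left(D{\left(4,2 \right)} \right)} = -552 + \frac{2 \left(127 - 64 + 8 \sqrt{4^{2} + 2^{2}}\right)}{16 + \sqrt{4^{2} + 2^{2}} - 8} = -552 + \frac{2 \left(127 - 64 + 8 \sqrt{16 + 4}\right)}{16 + \sqrt{16 + 4} - 8} = -552 + \frac{2 \left(127 - 64 + 8 \sqrt{20}\right)}{16 + \sqrt{20} - 8} = -552 + \frac{2 \left(127 - 64 + 8 \cdot 2 \sqrt{5}\right)}{16 + 2 \sqrt{5} - 8} = -552 + \frac{2 \left(127 - 64 + 16 \sqrt{5}\right)}{8 + 2 \sqrt{5}} = -552 + \frac{2 \left(63 + 16 \sqrt{5}\right)}{8 + 2 \sqrt{5}}$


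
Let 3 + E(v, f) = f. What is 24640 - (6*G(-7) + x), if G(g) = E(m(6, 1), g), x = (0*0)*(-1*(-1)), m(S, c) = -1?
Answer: 24700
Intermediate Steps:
x = 0 (x = 0*1 = 0)
E(v, f) = -3 + f
G(g) = -3 + g
24640 - (6*G(-7) + x) = 24640 - (6*(-3 - 7) + 0) = 24640 - (6*(-10) + 0) = 24640 - (-60 + 0) = 24640 - 1*(-60) = 24640 + 60 = 24700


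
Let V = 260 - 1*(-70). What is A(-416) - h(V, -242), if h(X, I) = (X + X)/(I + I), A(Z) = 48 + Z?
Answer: -4033/11 ≈ -366.64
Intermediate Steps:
V = 330 (V = 260 + 70 = 330)
h(X, I) = X/I (h(X, I) = (2*X)/((2*I)) = (2*X)*(1/(2*I)) = X/I)
A(-416) - h(V, -242) = (48 - 416) - 330/(-242) = -368 - 330*(-1)/242 = -368 - 1*(-15/11) = -368 + 15/11 = -4033/11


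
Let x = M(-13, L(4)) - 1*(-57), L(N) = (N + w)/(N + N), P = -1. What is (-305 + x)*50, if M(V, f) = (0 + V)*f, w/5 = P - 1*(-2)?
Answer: -52525/4 ≈ -13131.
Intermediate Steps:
w = 5 (w = 5*(-1 - 1*(-2)) = 5*(-1 + 2) = 5*1 = 5)
L(N) = (5 + N)/(2*N) (L(N) = (N + 5)/(N + N) = (5 + N)/((2*N)) = (5 + N)*(1/(2*N)) = (5 + N)/(2*N))
M(V, f) = V*f
x = 339/8 (x = -13*(5 + 4)/(2*4) - 1*(-57) = -13*9/(2*4) + 57 = -13*9/8 + 57 = -117/8 + 57 = 339/8 ≈ 42.375)
(-305 + x)*50 = (-305 + 339/8)*50 = -2101/8*50 = -52525/4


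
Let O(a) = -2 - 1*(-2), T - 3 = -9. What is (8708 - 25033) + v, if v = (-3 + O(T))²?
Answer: -16316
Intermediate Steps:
T = -6 (T = 3 - 9 = -6)
O(a) = 0 (O(a) = -2 + 2 = 0)
v = 9 (v = (-3 + 0)² = (-3)² = 9)
(8708 - 25033) + v = (8708 - 25033) + 9 = -16325 + 9 = -16316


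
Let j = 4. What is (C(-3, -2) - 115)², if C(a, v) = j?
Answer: 12321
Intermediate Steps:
C(a, v) = 4
(C(-3, -2) - 115)² = (4 - 115)² = (-111)² = 12321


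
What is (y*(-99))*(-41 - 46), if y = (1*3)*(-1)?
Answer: -25839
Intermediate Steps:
y = -3 (y = 3*(-1) = -3)
(y*(-99))*(-41 - 46) = (-3*(-99))*(-41 - 46) = 297*(-87) = -25839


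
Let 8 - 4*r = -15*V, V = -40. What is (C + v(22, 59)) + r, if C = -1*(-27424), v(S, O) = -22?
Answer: 27254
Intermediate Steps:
r = -148 (r = 2 - (-15)*(-40)/4 = 2 - ¼*600 = 2 - 150 = -148)
C = 27424
(C + v(22, 59)) + r = (27424 - 22) - 148 = 27402 - 148 = 27254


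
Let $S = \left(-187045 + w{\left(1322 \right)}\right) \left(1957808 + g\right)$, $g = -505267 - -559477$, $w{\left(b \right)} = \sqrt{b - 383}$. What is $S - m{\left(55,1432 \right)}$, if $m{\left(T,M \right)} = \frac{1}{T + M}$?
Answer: $- \frac{559614467426471}{1487} + 2012018 \sqrt{939} \approx -3.7628 \cdot 10^{11}$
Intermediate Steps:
$w{\left(b \right)} = \sqrt{-383 + b}$
$m{\left(T,M \right)} = \frac{1}{M + T}$
$g = 54210$ ($g = -505267 + 559477 = 54210$)
$S = -376337906810 + 2012018 \sqrt{939}$ ($S = \left(-187045 + \sqrt{-383 + 1322}\right) \left(1957808 + 54210\right) = \left(-187045 + \sqrt{939}\right) 2012018 = -376337906810 + 2012018 \sqrt{939} \approx -3.7628 \cdot 10^{11}$)
$S - m{\left(55,1432 \right)} = \left(-376337906810 + 2012018 \sqrt{939}\right) - \frac{1}{1432 + 55} = \left(-376337906810 + 2012018 \sqrt{939}\right) - \frac{1}{1487} = - \frac{559614467426471}{1487} + 2012018 \sqrt{939}$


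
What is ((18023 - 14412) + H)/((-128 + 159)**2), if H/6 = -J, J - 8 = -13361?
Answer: 83729/961 ≈ 87.127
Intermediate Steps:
J = -13353 (J = 8 - 13361 = -13353)
H = 80118 (H = 6*(-1*(-13353)) = 6*13353 = 80118)
((18023 - 14412) + H)/((-128 + 159)**2) = ((18023 - 14412) + 80118)/((-128 + 159)**2) = (3611 + 80118)/(31**2) = 83729/961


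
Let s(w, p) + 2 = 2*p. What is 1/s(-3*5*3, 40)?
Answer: 1/78 ≈ 0.012821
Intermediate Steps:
s(w, p) = -2 + 2*p
1/s(-3*5*3, 40) = 1/(-2 + 2*40) = 1/(-2 + 80) = 1/78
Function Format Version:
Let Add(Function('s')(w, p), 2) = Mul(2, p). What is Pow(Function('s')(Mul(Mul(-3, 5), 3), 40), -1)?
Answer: Rational(1, 78) ≈ 0.012821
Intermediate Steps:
Function('s')(w, p) = Add(-2, Mul(2, p))
Pow(Function('s')(Mul(Mul(-3, 5), 3), 40), -1) = Pow(Add(-2, Mul(2, 40)), -1) = Pow(Add(-2, 80), -1) = Pow(78, -1) = Rational(1, 78)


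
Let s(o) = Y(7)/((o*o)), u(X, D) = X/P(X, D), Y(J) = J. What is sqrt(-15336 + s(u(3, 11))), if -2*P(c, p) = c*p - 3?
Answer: I*sqrt(15161) ≈ 123.13*I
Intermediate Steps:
P(c, p) = 3/2 - c*p/2 (P(c, p) = -(c*p - 3)/2 = -(-3 + c*p)/2 = 3/2 - c*p/2)
u(X, D) = X/(3/2 - D*X/2) (u(X, D) = X/(3/2 - X*D/2) = X/(3/2 - D*X/2))
s(o) = 7/o**2 (s(o) = 7/((o*o)) = 7/(o**2) = 7/o**2)
sqrt(-15336 + s(u(3, 11))) = sqrt(-15336 + 7/(-2*3/(-3 + 11*3))**2) = sqrt(-15336 + 7/(-2*3/(-3 + 33))**2) = sqrt(-15336 + 7/(-2*3/30)**2) = sqrt(-15336 + 7/(-2*3*1/30)**2) = sqrt(-15336 + 7/(-1/5)**2) = sqrt(-15336 + 7*25) = sqrt(-15336 + 175) = sqrt(-15161) = I*sqrt(15161)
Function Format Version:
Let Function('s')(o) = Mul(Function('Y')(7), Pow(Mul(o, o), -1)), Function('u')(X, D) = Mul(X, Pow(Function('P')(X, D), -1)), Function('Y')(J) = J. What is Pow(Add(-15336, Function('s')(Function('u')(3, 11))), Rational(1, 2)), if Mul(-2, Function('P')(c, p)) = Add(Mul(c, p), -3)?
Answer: Mul(I, Pow(15161, Rational(1, 2))) ≈ Mul(123.13, I)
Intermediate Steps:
Function('P')(c, p) = Add(Rational(3, 2), Mul(Rational(-1, 2), c, p)) (Function('P')(c, p) = Mul(Rational(-1, 2), Add(Mul(c, p), -3)) = Mul(Rational(-1, 2), Add(-3, Mul(c, p))) = Add(Rational(3, 2), Mul(Rational(-1, 2), c, p)))
Function('u')(X, D) = Mul(X, Pow(Add(Rational(3, 2), Mul(Rational(-1, 2), D, X)), -1)) (Function('u')(X, D) = Mul(X, Pow(Add(Rational(3, 2), Mul(Rational(-1, 2), X, D)), -1)) = Mul(X, Pow(Add(Rational(3, 2), Mul(Rational(-1, 2), D, X)), -1)))
Function('s')(o) = Mul(7, Pow(o, -2)) (Function('s')(o) = Mul(7, Pow(Mul(o, o), -1)) = Mul(7, Pow(Pow(o, 2), -1)) = Mul(7, Pow(o, -2)))
Pow(Add(-15336, Function('s')(Function('u')(3, 11))), Rational(1, 2)) = Pow(Add(-15336, Mul(7, Pow(Mul(-2, 3, Pow(Add(-3, Mul(11, 3)), -1)), -2))), Rational(1, 2)) = Pow(Add(-15336, Mul(7, Pow(Mul(-2, 3, Pow(Add(-3, 33), -1)), -2))), Rational(1, 2)) = Pow(Add(-15336, Mul(7, Pow(Mul(-2, 3, Pow(30, -1)), -2))), Rational(1, 2)) = Pow(Add(-15336, Mul(7, Pow(Mul(-2, 3, Rational(1, 30)), -2))), Rational(1, 2)) = Pow(Add(-15336, Mul(7, Pow(Rational(-1, 5), -2))), Rational(1, 2)) = Pow(Add(-15336, Mul(7, 25)), Rational(1, 2)) = Pow(Add(-15336, 175), Rational(1, 2)) = Pow(-15161, Rational(1, 2)) = Mul(I, Pow(15161, Rational(1, 2)))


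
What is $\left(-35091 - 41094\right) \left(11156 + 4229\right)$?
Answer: $-1172106225$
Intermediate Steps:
$\left(-35091 - 41094\right) \left(11156 + 4229\right) = \left(-76185\right) 15385 = -1172106225$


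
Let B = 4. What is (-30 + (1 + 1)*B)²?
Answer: 484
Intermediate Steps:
(-30 + (1 + 1)*B)² = (-30 + (1 + 1)*4)² = (-30 + 2*4)² = (-30 + 8)² = (-22)² = 484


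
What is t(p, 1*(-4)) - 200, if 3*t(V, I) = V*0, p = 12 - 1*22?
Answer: -200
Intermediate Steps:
p = -10 (p = 12 - 22 = -10)
t(V, I) = 0 (t(V, I) = (V*0)/3 = (⅓)*0 = 0)
t(p, 1*(-4)) - 200 = 0 - 200 = -200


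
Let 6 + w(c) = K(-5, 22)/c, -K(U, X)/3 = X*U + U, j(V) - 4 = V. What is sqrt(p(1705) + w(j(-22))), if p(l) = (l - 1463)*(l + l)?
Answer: sqrt(29707014)/6 ≈ 908.40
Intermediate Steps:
j(V) = 4 + V
K(U, X) = -3*U - 3*U*X (K(U, X) = -3*(X*U + U) = -3*(U*X + U) = -3*(U + U*X) = -3*U - 3*U*X)
p(l) = 2*l*(-1463 + l) (p(l) = (-1463 + l)*(2*l) = 2*l*(-1463 + l))
w(c) = -6 + 345/c (w(c) = -6 + (-3*(-5)*(1 + 22))/c = -6 + (-3*(-5)*23)/c = -6 + 345/c)
sqrt(p(1705) + w(j(-22))) = sqrt(2*1705*(-1463 + 1705) + (-6 + 345/(4 - 22))) = sqrt(2*1705*242 + (-6 + 345/(-18))) = sqrt(825220 + (-6 + 345*(-1/18))) = sqrt(825220 + (-6 - 115/6)) = sqrt(825220 - 151/6) = sqrt(4951169/6) = sqrt(29707014)/6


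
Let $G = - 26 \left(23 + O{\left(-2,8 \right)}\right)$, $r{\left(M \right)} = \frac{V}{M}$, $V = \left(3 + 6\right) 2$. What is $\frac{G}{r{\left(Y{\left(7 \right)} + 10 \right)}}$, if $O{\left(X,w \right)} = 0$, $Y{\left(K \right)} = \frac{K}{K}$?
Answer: $- \frac{3289}{9} \approx -365.44$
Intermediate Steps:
$Y{\left(K \right)} = 1$
$V = 18$ ($V = 9 \cdot 2 = 18$)
$r{\left(M \right)} = \frac{18}{M}$
$G = -598$ ($G = - 26 \left(23 + 0\right) = \left(-26\right) 23 = -598$)
$\frac{G}{r{\left(Y{\left(7 \right)} + 10 \right)}} = - \frac{598}{18 \frac{1}{1 + 10}} = - \frac{598}{18 \cdot \frac{1}{11}} = - \frac{598}{\frac{18}{11}} = \left(-598\right) \frac{11}{18} = - \frac{3289}{9}$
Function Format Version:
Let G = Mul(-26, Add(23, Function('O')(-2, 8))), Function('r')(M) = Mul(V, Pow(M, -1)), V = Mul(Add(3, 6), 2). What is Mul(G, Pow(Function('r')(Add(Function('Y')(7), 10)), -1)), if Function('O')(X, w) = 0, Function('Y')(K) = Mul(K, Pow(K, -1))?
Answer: Rational(-3289, 9) ≈ -365.44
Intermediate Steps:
Function('Y')(K) = 1
V = 18 (V = Mul(9, 2) = 18)
Function('r')(M) = Mul(18, Pow(M, -1))
G = -598 (G = Mul(-26, Add(23, 0)) = Mul(-26, 23) = -598)
Mul(G, Pow(Function('r')(Add(Function('Y')(7), 10)), -1)) = Mul(-598, Pow(Mul(18, Pow(Add(1, 10), -1)), -1)) = Mul(-598, Pow(Mul(18, Pow(11, -1)), -1)) = Mul(-598, Pow(Mul(18, Rational(1, 11)), -1)) = Mul(-598, Pow(Rational(18, 11), -1)) = Mul(-598, Rational(11, 18)) = Rational(-3289, 9)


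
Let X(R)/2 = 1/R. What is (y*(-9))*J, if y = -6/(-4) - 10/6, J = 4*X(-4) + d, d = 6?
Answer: 6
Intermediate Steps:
X(R) = 2/R
J = 4 (J = 4*(2/(-4)) + 6 = 4*(2*(-¼)) + 6 = 4*(-½) + 6 = -2 + 6 = 4)
y = -⅙ (y = -6*(-¼) - 10*⅙ = 3/2 - 5/3 = -⅙ ≈ -0.16667)
(y*(-9))*J = -⅙*(-9)*4 = (3/2)*4 = 6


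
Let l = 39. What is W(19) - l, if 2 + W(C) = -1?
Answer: -42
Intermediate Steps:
W(C) = -3 (W(C) = -2 - 1 = -3)
W(19) - l = -3 - 1*39 = -3 - 39 = -42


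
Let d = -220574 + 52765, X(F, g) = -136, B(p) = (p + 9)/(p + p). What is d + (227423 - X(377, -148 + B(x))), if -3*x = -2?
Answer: 59750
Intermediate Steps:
x = ⅔ (x = -⅓*(-2) = ⅔ ≈ 0.66667)
B(p) = (9 + p)/(2*p) (B(p) = (9 + p)/((2*p)) = (9 + p)*(1/(2*p)) = (9 + p)/(2*p))
d = -167809
d + (227423 - X(377, -148 + B(x))) = -167809 + (227423 - 1*(-136)) = -167809 + (227423 + 136) = -167809 + 227559 = 59750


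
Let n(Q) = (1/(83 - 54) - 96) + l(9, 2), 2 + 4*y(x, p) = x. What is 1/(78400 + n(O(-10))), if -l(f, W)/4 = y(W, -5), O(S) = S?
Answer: 29/2270817 ≈ 1.2771e-5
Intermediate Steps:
y(x, p) = -½ + x/4
l(f, W) = 2 - W (l(f, W) = -4*(-½ + W/4) = 2 - W)
n(Q) = -2783/29 (n(Q) = (1/(83 - 54) - 96) + (2 - 1*2) = (1/29 - 96) + (2 - 2) = (1/29 - 96) + 0 = -2783/29 + 0 = -2783/29)
1/(78400 + n(O(-10))) = 1/(78400 - 2783/29) = 1/(2270817/29) = 29/2270817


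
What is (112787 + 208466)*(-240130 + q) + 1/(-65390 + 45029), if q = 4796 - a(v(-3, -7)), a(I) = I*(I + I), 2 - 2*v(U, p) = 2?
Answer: -1539327303054223/20361 ≈ -7.5602e+10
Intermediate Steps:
v(U, p) = 0 (v(U, p) = 1 - ½*2 = 1 - 1 = 0)
a(I) = 2*I² (a(I) = I*(2*I) = 2*I²)
q = 4796 (q = 4796 - 2*0² = 4796 - 2*0 = 4796 - 1*0 = 4796 + 0 = 4796)
(112787 + 208466)*(-240130 + q) + 1/(-65390 + 45029) = (112787 + 208466)*(-240130 + 4796) + 1/(-65390 + 45029) = 321253*(-235334) + 1/(-20361) = -75601753502 - 1/20361 = -1539327303054223/20361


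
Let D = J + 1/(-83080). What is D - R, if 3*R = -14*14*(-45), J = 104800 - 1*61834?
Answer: 3325360079/83080 ≈ 40026.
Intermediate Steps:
J = 42966 (J = 104800 - 61834 = 42966)
D = 3569615279/83080 (D = 42966 + 1/(-83080) = 42966 - 1/83080 = 3569615279/83080 ≈ 42966.)
R = 2940 (R = (-14*14*(-45))/3 = (-196*(-45))/3 = (⅓)*8820 = 2940)
D - R = 3569615279/83080 - 1*2940 = 3569615279/83080 - 2940 = 3325360079/83080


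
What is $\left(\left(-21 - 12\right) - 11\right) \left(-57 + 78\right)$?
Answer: $-924$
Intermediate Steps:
$\left(\left(-21 - 12\right) - 11\right) \left(-57 + 78\right) = \left(-33 - 11\right) 21 = \left(-44\right) 21 = -924$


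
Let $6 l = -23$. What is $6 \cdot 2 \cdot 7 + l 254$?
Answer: $- \frac{2669}{3} \approx -889.67$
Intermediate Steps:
$l = - \frac{23}{6}$ ($l = \frac{1}{6} \left(-23\right) = - \frac{23}{6} \approx -3.8333$)
$6 \cdot 2 \cdot 7 + l 254 = 6 \cdot 2 \cdot 7 - \frac{2921}{3} = 12 \cdot 7 - \frac{2921}{3} = 84 - \frac{2921}{3} = - \frac{2669}{3}$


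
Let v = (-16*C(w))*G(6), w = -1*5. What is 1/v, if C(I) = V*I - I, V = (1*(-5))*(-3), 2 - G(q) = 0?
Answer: 1/2240 ≈ 0.00044643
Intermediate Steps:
w = -5
G(q) = 2 (G(q) = 2 - 1*0 = 2 + 0 = 2)
V = 15 (V = -5*(-3) = 15)
C(I) = 14*I (C(I) = 15*I - I = 14*I)
v = 2240 (v = -224*(-5)*2 = -16*(-70)*2 = 1120*2 = 2240)
1/v = 1/2240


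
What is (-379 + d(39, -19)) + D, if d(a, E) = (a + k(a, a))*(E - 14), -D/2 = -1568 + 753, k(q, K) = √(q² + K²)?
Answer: -36 - 1287*√2 ≈ -1856.1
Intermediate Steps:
k(q, K) = √(K² + q²)
D = 1630 (D = -2*(-1568 + 753) = -2*(-815) = 1630)
d(a, E) = (-14 + E)*(a + √2*√(a²)) (d(a, E) = (a + √(a² + a²))*(E - 14) = (a + √(2*a²))*(-14 + E) = (a + √2*√(a²))*(-14 + E) = (-14 + E)*(a + √2*√(a²)))
(-379 + d(39, -19)) + D = (-379 + (-14*39 - 19*39 - 14*√2*√(39²) - 19*√2*√(39²))) + 1630 = (-379 + (-546 - 741 - 14*√2*√1521 - 19*√2*√1521)) + 1630 = (-379 + (-546 - 741 - 14*√2*39 - 19*√2*39)) + 1630 = (-379 + (-546 - 741 - 546*√2 - 741*√2)) + 1630 = (-379 + (-1287 - 1287*√2)) + 1630 = (-1666 - 1287*√2) + 1630 = -36 - 1287*√2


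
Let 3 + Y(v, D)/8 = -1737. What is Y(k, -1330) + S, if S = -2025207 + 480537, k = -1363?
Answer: -1558590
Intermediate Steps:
Y(v, D) = -13920 (Y(v, D) = -24 + 8*(-1737) = -24 - 13896 = -13920)
S = -1544670
Y(k, -1330) + S = -13920 - 1544670 = -1558590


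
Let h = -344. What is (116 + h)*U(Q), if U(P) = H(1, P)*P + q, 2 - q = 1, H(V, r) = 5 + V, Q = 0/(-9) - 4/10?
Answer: 1596/5 ≈ 319.20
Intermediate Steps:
Q = -2/5 (Q = 0*(-1/9) - 4*1/10 = 0 - 2/5 = -2/5 ≈ -0.40000)
q = 1 (q = 2 - 1*1 = 2 - 1 = 1)
U(P) = 1 + 6*P (U(P) = (5 + 1)*P + 1 = 6*P + 1 = 1 + 6*P)
(116 + h)*U(Q) = (116 - 344)*(1 + 6*(-2/5)) = -228*(1 - 12/5) = -228*(-7/5) = 1596/5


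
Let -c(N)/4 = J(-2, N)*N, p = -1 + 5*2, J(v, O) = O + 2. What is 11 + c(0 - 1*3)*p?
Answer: -97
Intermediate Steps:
J(v, O) = 2 + O
p = 9 (p = -1 + 10 = 9)
c(N) = -4*N*(2 + N) (c(N) = -4*(2 + N)*N = -4*N*(2 + N))
11 + c(0 - 1*3)*p = 11 - 4*(0 - 1*3)*(2 + (0 - 1*3))*9 = 11 - 4*(0 - 3)*(2 + (0 - 3))*9 = 11 - 4*(-3)*(2 - 3)*9 = 11 - 4*(-3)*(-1)*9 = 11 - 12*9 = 11 - 108 = -97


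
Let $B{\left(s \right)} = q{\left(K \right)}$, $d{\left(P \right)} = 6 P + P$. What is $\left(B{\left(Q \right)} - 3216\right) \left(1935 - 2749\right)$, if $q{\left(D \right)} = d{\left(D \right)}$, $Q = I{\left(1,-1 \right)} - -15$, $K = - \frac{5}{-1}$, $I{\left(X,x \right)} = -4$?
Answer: $2589334$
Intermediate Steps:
$K = 5$ ($K = \left(-5\right) \left(-1\right) = 5$)
$Q = 11$ ($Q = -4 - -15 = -4 + 15 = 11$)
$d{\left(P \right)} = 7 P$
$q{\left(D \right)} = 7 D$
$B{\left(s \right)} = 35$ ($B{\left(s \right)} = 7 \cdot 5 = 35$)
$\left(B{\left(Q \right)} - 3216\right) \left(1935 - 2749\right) = \left(35 - 3216\right) \left(1935 - 2749\right) = \left(-3181\right) \left(-814\right) = 2589334$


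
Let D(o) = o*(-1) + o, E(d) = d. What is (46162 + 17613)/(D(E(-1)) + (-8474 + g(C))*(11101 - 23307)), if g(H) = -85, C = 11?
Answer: 63775/104471154 ≈ 0.00061046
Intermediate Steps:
D(o) = 0 (D(o) = -o + o = 0)
(46162 + 17613)/(D(E(-1)) + (-8474 + g(C))*(11101 - 23307)) = (46162 + 17613)/(0 + (-8474 - 85)*(11101 - 23307)) = 63775/(0 - 8559*(-12206)) = 63775/(0 + 104471154) = 63775/104471154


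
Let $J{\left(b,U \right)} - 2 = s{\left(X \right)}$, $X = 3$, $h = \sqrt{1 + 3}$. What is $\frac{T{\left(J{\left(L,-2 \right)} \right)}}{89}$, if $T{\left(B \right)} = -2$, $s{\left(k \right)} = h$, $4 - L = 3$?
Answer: $- \frac{2}{89} \approx -0.022472$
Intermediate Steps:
$L = 1$ ($L = 4 - 3 = 1$)
$h = 2$ ($h = \sqrt{4} = 2$)
$s{\left(k \right)} = 2$
$J{\left(b,U \right)} = 4$ ($J{\left(b,U \right)} = 2 + 2 = 4$)
$\frac{T{\left(J{\left(L,-2 \right)} \right)}}{89} = - \frac{2}{89}$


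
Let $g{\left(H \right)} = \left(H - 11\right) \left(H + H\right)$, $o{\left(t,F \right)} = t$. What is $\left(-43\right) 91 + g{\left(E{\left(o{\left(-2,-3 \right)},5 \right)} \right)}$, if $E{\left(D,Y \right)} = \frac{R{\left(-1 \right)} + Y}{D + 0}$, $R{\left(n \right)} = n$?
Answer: $-3861$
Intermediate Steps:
$E{\left(D,Y \right)} = \frac{-1 + Y}{D}$ ($E{\left(D,Y \right)} = \frac{-1 + Y}{D + 0} = \frac{-1 + Y}{D}$)
$g{\left(H \right)} = 2 H \left(-11 + H\right)$ ($g{\left(H \right)} = \left(-11 + H\right) 2 H = 2 H \left(-11 + H\right)$)
$\left(-43\right) 91 + g{\left(E{\left(o{\left(-2,-3 \right)},5 \right)} \right)} = \left(-43\right) 91 + 2 \frac{-1 + 5}{-2} \left(-11 + \frac{-1 + 5}{-2}\right) = -3913 + 2 \left(\left(- \frac{1}{2}\right) 4\right) \left(-11 - 2\right) = -3913 + 2 \left(-2\right) \left(-11 - 2\right) = -3913 + 2 \left(-2\right) \left(-13\right) = -3913 + 52 = -3861$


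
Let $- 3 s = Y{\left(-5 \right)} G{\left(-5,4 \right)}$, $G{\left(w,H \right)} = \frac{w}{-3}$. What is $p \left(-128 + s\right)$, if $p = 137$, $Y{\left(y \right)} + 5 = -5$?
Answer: $- \frac{150974}{9} \approx -16775.0$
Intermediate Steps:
$Y{\left(y \right)} = -10$ ($Y{\left(y \right)} = -5 - 5 = -10$)
$G{\left(w,H \right)} = - \frac{w}{3}$ ($G{\left(w,H \right)} = w \left(- \frac{1}{3}\right) = - \frac{w}{3}$)
$s = \frac{50}{9}$ ($s = - \frac{\left(-10\right) \left(\left(- \frac{1}{3}\right) \left(-5\right)\right)}{3} = - \frac{\left(-10\right) \frac{5}{3}}{3} = \left(- \frac{1}{3}\right) \left(- \frac{50}{3}\right) = \frac{50}{9} \approx 5.5556$)
$p \left(-128 + s\right) = 137 \left(-128 + \frac{50}{9}\right) = 137 \left(- \frac{1102}{9}\right) = - \frac{150974}{9}$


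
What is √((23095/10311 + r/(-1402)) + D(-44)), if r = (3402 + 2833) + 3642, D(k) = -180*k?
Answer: √1654090298498545026/14456022 ≈ 88.967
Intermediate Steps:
r = 9877 (r = 6235 + 3642 = 9877)
√((23095/10311 + r/(-1402)) + D(-44)) = √((23095/10311 + 9877/(-1402)) - 180*(-44)) = √((23095*(1/10311) + 9877*(-1/1402)) + 7920) = √((23095/10311 - 9877/1402) + 7920) = √(-69462557/14456022 + 7920) = √(114422231683/14456022) = √1654090298498545026/14456022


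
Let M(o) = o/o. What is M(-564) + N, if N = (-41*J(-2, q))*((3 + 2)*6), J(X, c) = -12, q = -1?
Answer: 14761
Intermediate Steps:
M(o) = 1
N = 14760 (N = (-41*(-12))*((3 + 2)*6) = 492*(5*6) = 492*30 = 14760)
M(-564) + N = 1 + 14760 = 14761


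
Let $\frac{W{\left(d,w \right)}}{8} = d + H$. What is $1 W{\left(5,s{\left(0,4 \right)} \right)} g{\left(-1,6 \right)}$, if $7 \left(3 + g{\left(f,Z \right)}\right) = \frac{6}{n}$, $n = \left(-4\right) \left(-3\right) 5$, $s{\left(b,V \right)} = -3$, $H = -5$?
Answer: $0$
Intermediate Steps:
$n = 60$ ($n = 12 \cdot 5 = 60$)
$g{\left(f,Z \right)} = - \frac{209}{70}$ ($g{\left(f,Z \right)} = -3 + \frac{6 \cdot \frac{1}{60}}{7} = -3 + \frac{1}{7} \cdot \frac{1}{10} = -3 + \frac{1}{70} = - \frac{209}{70}$)
$W{\left(d,w \right)} = -40 + 8 d$ ($W{\left(d,w \right)} = 8 \left(d - 5\right) = 8 \left(-5 + d\right) = -40 + 8 d$)
$1 W{\left(5,s{\left(0,4 \right)} \right)} g{\left(-1,6 \right)} = 1 \left(-40 + 8 \cdot 5\right) \left(- \frac{209}{70}\right) = 1 \left(-40 + 40\right) \left(- \frac{209}{70}\right) = 1 \cdot 0 \left(- \frac{209}{70}\right) = 0 \left(- \frac{209}{70}\right) = 0$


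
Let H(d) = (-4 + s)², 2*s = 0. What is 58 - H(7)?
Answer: 42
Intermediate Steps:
s = 0 (s = (½)*0 = 0)
H(d) = 16 (H(d) = (-4 + 0)² = (-4)² = 16)
58 - H(7) = 58 - 1*16 = 58 - 16 = 42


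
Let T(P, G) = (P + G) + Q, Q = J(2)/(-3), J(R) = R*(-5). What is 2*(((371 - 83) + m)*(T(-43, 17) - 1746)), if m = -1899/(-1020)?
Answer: -87153703/85 ≈ -1.0253e+6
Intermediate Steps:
J(R) = -5*R
Q = 10/3 (Q = -5*2/(-3) = -10*(-⅓) = 10/3 ≈ 3.3333)
m = 633/340 (m = -1899*(-1/1020) = 633/340 ≈ 1.8618)
T(P, G) = 10/3 + G + P (T(P, G) = (P + G) + 10/3 = (G + P) + 10/3 = 10/3 + G + P)
2*(((371 - 83) + m)*(T(-43, 17) - 1746)) = 2*(((371 - 83) + 633/340)*((10/3 + 17 - 43) - 1746)) = 2*((288 + 633/340)*(-68/3 - 1746)) = 2*((98553/340)*(-5306/3)) = 2*(-87153703/170) = -87153703/85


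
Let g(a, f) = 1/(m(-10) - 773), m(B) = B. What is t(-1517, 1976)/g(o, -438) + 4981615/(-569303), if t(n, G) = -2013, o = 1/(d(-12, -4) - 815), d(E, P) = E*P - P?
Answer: 897318451622/569303 ≈ 1.5762e+6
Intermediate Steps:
d(E, P) = -P + E*P
o = -1/763 (o = 1/(-4*(-1 - 12) - 815) = 1/(-4*(-13) - 815) = 1/(52 - 815) = 1/(-763) = -1/763 ≈ -0.0013106)
g(a, f) = -1/783 (g(a, f) = 1/(-10 - 773) = 1/(-783) = -1/783)
t(-1517, 1976)/g(o, -438) + 4981615/(-569303) = -2013/(-1/783) + 4981615/(-569303) = -2013*(-783) + 4981615*(-1/569303) = 1576179 - 4981615/569303 = 897318451622/569303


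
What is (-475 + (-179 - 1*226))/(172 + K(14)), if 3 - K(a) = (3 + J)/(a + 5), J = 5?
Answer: -16720/3317 ≈ -5.0407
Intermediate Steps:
K(a) = 3 - 8/(5 + a) (K(a) = 3 - (3 + 5)/(a + 5) = 3 - 8/(5 + a))
(-475 + (-179 - 1*226))/(172 + K(14)) = (-475 + (-179 - 1*226))/(172 + (7 + 3*14)/(5 + 14)) = (-475 + (-179 - 226))/(172 + (7 + 42)/19) = (-475 - 405)/(172 + (1/19)*49) = -880/(172 + 49/19) = -880/3317/19 = -880*19/3317 = -16720/3317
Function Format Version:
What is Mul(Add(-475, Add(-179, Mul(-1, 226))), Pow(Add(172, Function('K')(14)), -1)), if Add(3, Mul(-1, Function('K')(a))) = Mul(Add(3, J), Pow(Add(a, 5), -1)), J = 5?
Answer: Rational(-16720, 3317) ≈ -5.0407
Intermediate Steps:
Function('K')(a) = Add(3, Mul(-8, Pow(Add(5, a), -1))) (Function('K')(a) = Add(3, Mul(-1, Mul(Add(3, 5), Pow(Add(a, 5), -1)))) = Add(3, Mul(-1, Mul(8, Pow(Add(5, a), -1)))) = Add(3, Mul(-8, Pow(Add(5, a), -1))))
Mul(Add(-475, Add(-179, Mul(-1, 226))), Pow(Add(172, Function('K')(14)), -1)) = Mul(Add(-475, Add(-179, Mul(-1, 226))), Pow(Add(172, Mul(Pow(Add(5, 14), -1), Add(7, Mul(3, 14)))), -1)) = Mul(Add(-475, Add(-179, -226)), Pow(Add(172, Mul(Pow(19, -1), Add(7, 42))), -1)) = Mul(Add(-475, -405), Pow(Add(172, Mul(Rational(1, 19), 49)), -1)) = Mul(-880, Pow(Add(172, Rational(49, 19)), -1)) = Mul(-880, Pow(Rational(3317, 19), -1)) = Mul(-880, Rational(19, 3317)) = Rational(-16720, 3317)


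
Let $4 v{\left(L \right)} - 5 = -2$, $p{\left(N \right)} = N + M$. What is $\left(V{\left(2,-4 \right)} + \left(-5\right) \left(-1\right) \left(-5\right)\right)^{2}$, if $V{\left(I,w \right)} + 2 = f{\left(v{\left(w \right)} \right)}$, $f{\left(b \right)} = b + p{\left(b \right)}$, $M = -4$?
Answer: $\frac{3481}{4} \approx 870.25$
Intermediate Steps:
$p{\left(N \right)} = -4 + N$ ($p{\left(N \right)} = N - 4 = -4 + N$)
$v{\left(L \right)} = \frac{3}{4}$ ($v{\left(L \right)} = \frac{5}{4} + \frac{1}{4} \left(-2\right) = \frac{5}{4} - \frac{1}{2} = \frac{3}{4}$)
$f{\left(b \right)} = -4 + 2 b$ ($f{\left(b \right)} = b + \left(-4 + b\right) = -4 + 2 b$)
$V{\left(I,w \right)} = - \frac{9}{2}$ ($V{\left(I,w \right)} = -2 + \left(-4 + 2 \cdot \frac{3}{4}\right) = -2 + \left(-4 + \frac{3}{2}\right) = -2 - \frac{5}{2} = - \frac{9}{2}$)
$\left(V{\left(2,-4 \right)} + \left(-5\right) \left(-1\right) \left(-5\right)\right)^{2} = \left(- \frac{9}{2} + \left(-5\right) \left(-1\right) \left(-5\right)\right)^{2} = \left(- \frac{9}{2} + 5 \left(-5\right)\right)^{2} = \left(- \frac{9}{2} - 25\right)^{2} = \left(- \frac{59}{2}\right)^{2} = \frac{3481}{4}$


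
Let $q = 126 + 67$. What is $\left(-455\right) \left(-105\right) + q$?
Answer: $47968$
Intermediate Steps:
$q = 193$
$\left(-455\right) \left(-105\right) + q = \left(-455\right) \left(-105\right) + 193 = 47775 + 193 = 47968$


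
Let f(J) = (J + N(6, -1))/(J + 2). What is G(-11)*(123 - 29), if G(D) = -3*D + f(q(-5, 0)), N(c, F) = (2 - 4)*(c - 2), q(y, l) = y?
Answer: 10528/3 ≈ 3509.3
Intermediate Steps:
N(c, F) = 4 - 2*c (N(c, F) = -2*(-2 + c) = 4 - 2*c)
f(J) = (-8 + J)/(2 + J) (f(J) = (J + (4 - 2*6))/(J + 2) = (J + (4 - 12))/(2 + J) = (J - 8)/(2 + J) = (-8 + J)/(2 + J))
G(D) = 13/3 - 3*D (G(D) = -3*D + (-8 - 5)/(2 - 5) = -3*D - 13/(-3) = -3*D - ⅓*(-13) = -3*D + 13/3 = 13/3 - 3*D)
G(-11)*(123 - 29) = (13/3 - 3*(-11))*(123 - 29) = (13/3 + 33)*94 = (112/3)*94 = 10528/3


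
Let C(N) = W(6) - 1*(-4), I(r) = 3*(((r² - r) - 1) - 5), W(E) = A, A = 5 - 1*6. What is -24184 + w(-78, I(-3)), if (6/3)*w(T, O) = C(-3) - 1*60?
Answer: -48425/2 ≈ -24213.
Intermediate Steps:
A = -1 (A = 5 - 6 = -1)
W(E) = -1
I(r) = -18 - 3*r + 3*r² (I(r) = 3*((-1 + r² - r) - 5) = 3*(-6 + r² - r) = -18 - 3*r + 3*r²)
C(N) = 3 (C(N) = -1 - 1*(-4) = -1 + 4 = 3)
w(T, O) = -57/2 (w(T, O) = (3 - 1*60)/2 = (3 - 60)/2 = (½)*(-57) = -57/2)
-24184 + w(-78, I(-3)) = -24184 - 57/2 = -48425/2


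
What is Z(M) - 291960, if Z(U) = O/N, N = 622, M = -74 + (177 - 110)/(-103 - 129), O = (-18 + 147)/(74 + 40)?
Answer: -6900766517/23636 ≈ -2.9196e+5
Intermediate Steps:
O = 43/38 (O = 129/114 = 129*(1/114) = 43/38 ≈ 1.1316)
M = -17235/232 (M = -74 + 67/(-232) = -74 + 67*(-1/232) = -74 - 67/232 = -17235/232 ≈ -74.289)
Z(U) = 43/23636 (Z(U) = (43/38)/622 = (43/38)*(1/622) = 43/23636)
Z(M) - 291960 = 43/23636 - 291960 = -6900766517/23636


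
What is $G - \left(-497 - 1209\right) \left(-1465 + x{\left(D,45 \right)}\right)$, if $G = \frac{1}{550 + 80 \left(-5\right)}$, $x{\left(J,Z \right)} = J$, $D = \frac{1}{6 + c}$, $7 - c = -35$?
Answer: $- \frac{1499552671}{600} \approx -2.4993 \cdot 10^{6}$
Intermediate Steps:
$c = 42$ ($c = 7 - -35 = 7 + 35 = 42$)
$D = \frac{1}{48}$ ($D = \frac{1}{6 + 42} = \frac{1}{48} \approx 0.020833$)
$G = \frac{1}{150}$ ($G = \frac{1}{550 - 400} = \frac{1}{150} \approx 0.0066667$)
$G - \left(-497 - 1209\right) \left(-1465 + x{\left(D,45 \right)}\right) = \frac{1}{150} - \left(-497 - 1209\right) \left(-1465 + \frac{1}{48}\right) = \frac{1}{150} - \left(-1706\right) \left(- \frac{70319}{48}\right) = \frac{1}{150} - \frac{59982107}{24} = - \frac{1499552671}{600}$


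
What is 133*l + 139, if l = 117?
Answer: 15700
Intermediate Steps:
133*l + 139 = 133*117 + 139 = 15561 + 139 = 15700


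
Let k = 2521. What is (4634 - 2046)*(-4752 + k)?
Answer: -5773828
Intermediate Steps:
(4634 - 2046)*(-4752 + k) = (4634 - 2046)*(-4752 + 2521) = 2588*(-2231) = -5773828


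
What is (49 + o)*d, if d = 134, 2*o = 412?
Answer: 34170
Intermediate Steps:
o = 206 (o = (½)*412 = 206)
(49 + o)*d = (49 + 206)*134 = 255*134 = 34170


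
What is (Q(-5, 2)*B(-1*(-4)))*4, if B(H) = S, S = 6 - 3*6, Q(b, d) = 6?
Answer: -288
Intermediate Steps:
S = -12 (S = 6 - 18 = -12)
B(H) = -12
(Q(-5, 2)*B(-1*(-4)))*4 = (6*(-12))*4 = -72*4 = -288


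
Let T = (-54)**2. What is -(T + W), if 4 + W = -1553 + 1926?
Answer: -3285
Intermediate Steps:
T = 2916
W = 369 (W = -4 + (-1553 + 1926) = -4 + 373 = 369)
-(T + W) = -(2916 + 369) = -1*3285 = -3285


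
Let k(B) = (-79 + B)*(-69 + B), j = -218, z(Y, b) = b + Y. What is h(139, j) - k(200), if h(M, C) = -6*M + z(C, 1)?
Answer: -16902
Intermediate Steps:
z(Y, b) = Y + b
h(M, C) = 1 + C - 6*M (h(M, C) = -6*M + (C + 1) = -6*M + (1 + C) = 1 + C - 6*M)
h(139, j) - k(200) = (1 - 218 - 6*139) - (5451 + 200² - 148*200) = (1 - 218 - 834) - (5451 + 40000 - 29600) = -1051 - 1*15851 = -1051 - 15851 = -16902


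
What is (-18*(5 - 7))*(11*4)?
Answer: 1584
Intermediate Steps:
(-18*(5 - 7))*(11*4) = -18*(-2)*44 = 36*44 = 1584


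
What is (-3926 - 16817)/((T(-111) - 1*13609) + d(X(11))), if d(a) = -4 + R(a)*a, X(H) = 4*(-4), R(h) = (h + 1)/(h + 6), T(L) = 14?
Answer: 20743/13623 ≈ 1.5226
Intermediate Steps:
R(h) = (1 + h)/(6 + h)
X(H) = -16
d(a) = -4 + a*(1 + a)/(6 + a) (d(a) = -4 + ((1 + a)/(6 + a))*a = -4 + a*(1 + a)/(6 + a))
(-3926 - 16817)/((T(-111) - 1*13609) + d(X(11))) = (-3926 - 16817)/((14 - 1*13609) + (-24 + (-16)² - 3*(-16))/(6 - 16)) = -20743/((14 - 13609) + (-24 + 256 + 48)/(-10)) = -20743/(-13595 - ⅒*280) = -20743/(-13595 - 28) = -20743/(-13623) = -20743*(-1/13623) = 20743/13623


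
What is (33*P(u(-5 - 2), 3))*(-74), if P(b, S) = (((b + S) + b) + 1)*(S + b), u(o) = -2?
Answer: 0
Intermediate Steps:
P(b, S) = (S + b)*(1 + S + 2*b) (P(b, S) = (((S + b) + b) + 1)*(S + b) = ((S + 2*b) + 1)*(S + b) = (1 + S + 2*b)*(S + b) = (S + b)*(1 + S + 2*b))
(33*P(u(-5 - 2), 3))*(-74) = (33*(3 - 2 + 3² + 2*(-2)² + 3*3*(-2)))*(-74) = (33*(3 - 2 + 9 + 2*4 - 18))*(-74) = (33*(3 - 2 + 9 + 8 - 18))*(-74) = (33*0)*(-74) = 0*(-74) = 0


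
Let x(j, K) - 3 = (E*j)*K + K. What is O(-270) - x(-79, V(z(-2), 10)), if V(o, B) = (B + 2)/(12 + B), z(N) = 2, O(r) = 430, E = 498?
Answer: 240743/11 ≈ 21886.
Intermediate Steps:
V(o, B) = (2 + B)/(12 + B)
x(j, K) = 3 + K + 498*K*j (x(j, K) = 3 + ((498*j)*K + K) = 3 + (498*K*j + K) = 3 + (K + 498*K*j) = 3 + K + 498*K*j)
O(-270) - x(-79, V(z(-2), 10)) = 430 - (3 + (2 + 10)/(12 + 10) + 498*((2 + 10)/(12 + 10))*(-79)) = 430 - (3 + 12/22 + 498*(12/22)*(-79)) = 430 - (3 + (1/22)*12 + 498*((1/22)*12)*(-79)) = 430 - (3 + 6/11 + 498*(6/11)*(-79)) = 430 - (3 + 6/11 - 236052/11) = 430 - 1*(-236013/11) = 430 + 236013/11 = 240743/11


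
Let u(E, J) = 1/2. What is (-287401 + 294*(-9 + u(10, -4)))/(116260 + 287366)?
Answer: -144950/201813 ≈ -0.71824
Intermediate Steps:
u(E, J) = 1/2
(-287401 + 294*(-9 + u(10, -4)))/(116260 + 287366) = (-287401 + 294*(-9 + 1/2))/(116260 + 287366) = (-287401 + 294*(-17/2))/403626 = (-287401 - 2499)*(1/403626) = -289900*1/403626 = -144950/201813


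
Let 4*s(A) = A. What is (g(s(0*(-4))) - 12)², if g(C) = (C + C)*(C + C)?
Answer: 144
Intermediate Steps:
s(A) = A/4
g(C) = 4*C² (g(C) = (2*C)*(2*C) = 4*C²)
(g(s(0*(-4))) - 12)² = (4*((0*(-4))/4)² - 12)² = (4*((¼)*0)² - 12)² = (4*0² - 12)² = (4*0 - 12)² = (0 - 12)² = (-12)² = 144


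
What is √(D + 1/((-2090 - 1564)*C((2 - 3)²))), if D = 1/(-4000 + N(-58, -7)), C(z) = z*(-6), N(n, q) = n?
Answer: I*√11038159713/7413966 ≈ 0.014171*I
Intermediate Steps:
C(z) = -6*z
D = -1/4058 (D = 1/(-4000 - 58) = 1/(-4058) = -1/4058 ≈ -0.00024643)
√(D + 1/((-2090 - 1564)*C((2 - 3)²))) = √(-1/4058 + 1/((-2090 - 1564)*((-6*(2 - 3)²)))) = √(-1/4058 + 1/((-3654)*((-6*(-1)²)))) = √(-1/4058 - 1/(3654*((-6*1)))) = √(-1/4058 - 1/3654/(-6)) = √(-1/4058 - 1/3654*(-⅙)) = √(-1/4058 + 1/21924) = √(-8933/44483796) = I*√11038159713/7413966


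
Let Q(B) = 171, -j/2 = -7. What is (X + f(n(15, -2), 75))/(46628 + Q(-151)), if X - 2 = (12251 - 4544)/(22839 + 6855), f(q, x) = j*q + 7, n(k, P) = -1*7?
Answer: -125479/66173786 ≈ -0.0018962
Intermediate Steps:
n(k, P) = -7
j = 14 (j = -2*(-7) = 14)
f(q, x) = 7 + 14*q (f(q, x) = 14*q + 7 = 7 + 14*q)
X = 3195/1414 (X = 2 + (12251 - 4544)/(22839 + 6855) = 2 + 7707/29694 = 2 + 7707*(1/29694) = 2 + 367/1414 = 3195/1414 ≈ 2.2595)
(X + f(n(15, -2), 75))/(46628 + Q(-151)) = (3195/1414 + (7 + 14*(-7)))/(46628 + 171) = (3195/1414 + (7 - 98))/46799 = (3195/1414 - 91)*(1/46799) = -125479/1414*1/46799 = -125479/66173786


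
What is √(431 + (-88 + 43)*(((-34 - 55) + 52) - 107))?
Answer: √6911 ≈ 83.132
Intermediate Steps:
√(431 + (-88 + 43)*(((-34 - 55) + 52) - 107)) = √(431 - 45*((-89 + 52) - 107)) = √(431 - 45*(-37 - 107)) = √(431 - 45*(-144)) = √(431 + 6480) = √6911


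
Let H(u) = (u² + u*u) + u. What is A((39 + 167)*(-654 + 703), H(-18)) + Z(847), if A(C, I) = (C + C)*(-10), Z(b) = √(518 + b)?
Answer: -201880 + √1365 ≈ -2.0184e+5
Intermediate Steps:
H(u) = u + 2*u² (H(u) = (u² + u²) + u = 2*u² + u = u + 2*u²)
A(C, I) = -20*C (A(C, I) = (2*C)*(-10) = -20*C)
A((39 + 167)*(-654 + 703), H(-18)) + Z(847) = -20*(39 + 167)*(-654 + 703) + √(518 + 847) = -4120*49 + √1365 = -20*10094 + √1365 = -201880 + √1365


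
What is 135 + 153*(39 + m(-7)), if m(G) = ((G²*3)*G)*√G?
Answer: 6102 - 157437*I*√7 ≈ 6102.0 - 4.1654e+5*I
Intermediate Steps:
m(G) = 3*G^(7/2) (m(G) = ((3*G²)*G)*√G = (3*G³)*√G = 3*G^(7/2))
135 + 153*(39 + m(-7)) = 135 + 153*(39 + 3*(-7)^(7/2)) = 135 + 153*(39 + 3*(-343*I*√7)) = 135 + 153*(39 - 1029*I*√7) = 135 + (5967 - 157437*I*√7) = 6102 - 157437*I*√7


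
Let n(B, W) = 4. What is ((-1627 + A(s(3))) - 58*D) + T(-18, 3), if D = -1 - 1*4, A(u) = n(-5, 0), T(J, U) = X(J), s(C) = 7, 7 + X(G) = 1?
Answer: -1339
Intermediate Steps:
X(G) = -6 (X(G) = -7 + 1 = -6)
T(J, U) = -6
A(u) = 4
D = -5 (D = -1 - 4 = -5)
((-1627 + A(s(3))) - 58*D) + T(-18, 3) = ((-1627 + 4) - 58*(-5)) - 6 = (-1623 + 290) - 6 = -1333 - 6 = -1339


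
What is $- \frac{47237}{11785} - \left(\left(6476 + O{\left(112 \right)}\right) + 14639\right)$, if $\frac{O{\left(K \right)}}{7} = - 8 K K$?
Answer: $\frac{8029650728}{11785} \approx 6.8135 \cdot 10^{5}$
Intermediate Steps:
$O{\left(K \right)} = - 56 K^{2}$ ($O{\left(K \right)} = 7 \left(- 8 K K\right) = 7 \left(- 8 K^{2}\right) = - 56 K^{2}$)
$- \frac{47237}{11785} - \left(\left(6476 + O{\left(112 \right)}\right) + 14639\right) = - \frac{47237}{11785} - \left(\left(6476 - 56 \cdot 112^{2}\right) + 14639\right) = \left(-47237\right) \frac{1}{11785} - \left(\left(6476 - 702464\right) + 14639\right) = - \frac{47237}{11785} - \left(\left(6476 - 702464\right) + 14639\right) = - \frac{47237}{11785} - \left(-695988 + 14639\right) = - \frac{47237}{11785} - -681349 = - \frac{47237}{11785} + 681349 = \frac{8029650728}{11785}$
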